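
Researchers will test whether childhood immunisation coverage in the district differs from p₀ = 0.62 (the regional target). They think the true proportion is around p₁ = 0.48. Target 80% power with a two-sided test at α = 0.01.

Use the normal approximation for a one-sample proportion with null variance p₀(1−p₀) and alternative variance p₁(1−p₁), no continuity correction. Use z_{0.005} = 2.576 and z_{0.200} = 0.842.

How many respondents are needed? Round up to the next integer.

n = [z_{α/2}·√(p₀q₀) + z_β·√(p₁q₁)]² / (p₁ − p₀)²
  = [2.576·√(0.62·0.38) + 0.842·√(0.48·0.52)]² / (-0.14)²
  = [2.576·0.4854 + 0.842·0.4996]² / 0.0196
  = [1.6710]² / 0.0196
  = 142.46
Round up → n = 143.

n = 143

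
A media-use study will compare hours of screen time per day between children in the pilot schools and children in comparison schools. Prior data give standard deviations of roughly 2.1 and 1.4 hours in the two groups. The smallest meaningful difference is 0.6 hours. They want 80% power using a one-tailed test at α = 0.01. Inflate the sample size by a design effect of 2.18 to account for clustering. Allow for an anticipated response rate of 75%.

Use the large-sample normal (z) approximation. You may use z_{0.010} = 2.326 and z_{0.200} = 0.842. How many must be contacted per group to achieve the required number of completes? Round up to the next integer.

n = (z_α + z_β)² · (σ₁² + σ₂²) / δ²
  = (2.326 + 0.842)² · (2.1² + 1.4² = 6.37) / 0.6²
  = 10.0362 · 6.37 / 0.36
  = 177.59
Design effect: 2.18 × 177.59 = 387.14.
Adjust for 75% response: 387.14 / 0.75 = 516.18.
Round up → n = 517 per group.

n = 517 per group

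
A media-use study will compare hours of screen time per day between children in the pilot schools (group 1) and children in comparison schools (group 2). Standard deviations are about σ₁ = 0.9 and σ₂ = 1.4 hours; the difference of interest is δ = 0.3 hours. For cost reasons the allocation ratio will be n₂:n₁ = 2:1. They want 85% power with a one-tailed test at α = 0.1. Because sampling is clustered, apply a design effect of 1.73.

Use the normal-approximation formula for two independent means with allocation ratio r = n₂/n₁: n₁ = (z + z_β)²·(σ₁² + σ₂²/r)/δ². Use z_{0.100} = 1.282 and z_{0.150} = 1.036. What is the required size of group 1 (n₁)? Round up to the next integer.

n₁ = (z_α + z_β)² · (σ₁² + σ₂²/r) / δ²
   = (1.282 + 1.036)² · (0.9² + 1.4²/2) / 0.3²
   = 5.3731 · (0.81 + 0.98) / 0.09
   = 5.3731 · 1.79 / 0.09
   = 106.87
Design effect: 1.73 × 106.87 = 184.88.
Round up → n₁ = 185; n₂ = r·n₁ = 2 × 185 = 370.

n₁ = 185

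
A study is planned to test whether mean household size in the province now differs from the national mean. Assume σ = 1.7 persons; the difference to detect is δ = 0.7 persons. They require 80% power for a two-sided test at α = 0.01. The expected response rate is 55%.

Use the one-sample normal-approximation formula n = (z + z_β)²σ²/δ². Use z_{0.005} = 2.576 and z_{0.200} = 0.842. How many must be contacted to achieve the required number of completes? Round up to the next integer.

n = 126

n = (z_{α/2} + z_β)² · σ² / δ²
  = (2.576 + 0.842)² · 1.7² / 0.7²
  = 11.6827 · 2.89 / 0.49
  = 68.90
Adjust for 55% response: 68.90 / 0.55 = 125.28.
Round up → n = 126.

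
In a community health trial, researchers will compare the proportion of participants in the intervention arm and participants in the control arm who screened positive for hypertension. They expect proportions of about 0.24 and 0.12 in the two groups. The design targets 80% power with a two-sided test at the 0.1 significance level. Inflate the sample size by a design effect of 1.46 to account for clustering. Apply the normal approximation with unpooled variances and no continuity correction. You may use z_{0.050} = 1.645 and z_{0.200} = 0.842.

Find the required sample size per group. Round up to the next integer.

n = (z_{α/2} + z_β)² · [p₁(1−p₁) + p₂(1−p₂)] / (p₁ − p₂)²
  = (1.645 + 0.842)² · (0.24·0.76 + 0.12·0.88) / (0.12)²
  = (2.487)² · (0.1824 + 0.1056) / 0.0144
  = 6.1852 · 0.2880 / 0.0144
  = 123.70
Design effect: 1.46 × 123.70 = 180.61.
Round up → n = 181 per group.

n = 181 per group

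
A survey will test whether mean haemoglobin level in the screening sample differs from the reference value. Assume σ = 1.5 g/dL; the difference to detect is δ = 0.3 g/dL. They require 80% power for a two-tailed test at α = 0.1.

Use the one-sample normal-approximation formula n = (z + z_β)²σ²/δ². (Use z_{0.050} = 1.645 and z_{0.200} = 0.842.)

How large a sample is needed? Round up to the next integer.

n = (z_{α/2} + z_β)² · σ² / δ²
  = (1.645 + 0.842)² · 1.5² / 0.3²
  = 6.1852 · 2.25 / 0.09
  = 154.63
Round up → n = 155.

n = 155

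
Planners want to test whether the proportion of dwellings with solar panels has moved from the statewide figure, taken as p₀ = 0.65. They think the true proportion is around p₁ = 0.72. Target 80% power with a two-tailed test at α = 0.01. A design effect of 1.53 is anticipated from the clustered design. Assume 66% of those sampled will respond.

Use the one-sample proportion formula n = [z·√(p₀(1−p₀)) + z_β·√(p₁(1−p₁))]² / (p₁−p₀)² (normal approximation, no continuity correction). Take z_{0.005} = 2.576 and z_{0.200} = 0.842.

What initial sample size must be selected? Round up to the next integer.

n = 1222

n = [z_{α/2}·√(p₀q₀) + z_β·√(p₁q₁)]² / (p₁ − p₀)²
  = [2.576·√(0.65·0.35) + 0.842·√(0.72·0.28)]² / (0.07)²
  = [2.576·0.4770 + 0.842·0.4490]² / 0.0049
  = [1.6067]² / 0.0049
  = 526.85
Design effect: 1.53 × 526.85 = 806.09.
Adjust for 66% response: 806.09 / 0.66 = 1221.34.
Round up → n = 1222.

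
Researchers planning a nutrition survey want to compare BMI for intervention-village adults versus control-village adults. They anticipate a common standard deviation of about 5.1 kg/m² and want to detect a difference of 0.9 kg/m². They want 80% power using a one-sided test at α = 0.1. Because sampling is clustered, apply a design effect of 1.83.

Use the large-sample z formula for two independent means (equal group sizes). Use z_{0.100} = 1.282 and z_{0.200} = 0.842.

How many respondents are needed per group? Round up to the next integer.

n = 531 per group

n = (z_α + z_β)² · (σ₁² + σ₂²) / δ²
  = (1.282 + 0.842)² · (2·5.1² = 52.02) / 0.9²
  = 4.5114 · 52.02 / 0.81
  = 289.73
Design effect: 1.83 × 289.73 = 530.21.
Round up → n = 531 per group.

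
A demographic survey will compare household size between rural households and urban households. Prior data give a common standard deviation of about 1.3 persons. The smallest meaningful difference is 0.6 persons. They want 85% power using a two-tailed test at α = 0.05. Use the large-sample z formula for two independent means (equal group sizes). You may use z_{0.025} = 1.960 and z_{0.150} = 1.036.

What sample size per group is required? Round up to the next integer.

n = (z_{α/2} + z_β)² · (σ₁² + σ₂²) / δ²
  = (1.960 + 1.036)² · (2·1.3² = 3.38) / 0.6²
  = 8.9760 · 3.38 / 0.36
  = 84.27
Round up → n = 85 per group.

n = 85 per group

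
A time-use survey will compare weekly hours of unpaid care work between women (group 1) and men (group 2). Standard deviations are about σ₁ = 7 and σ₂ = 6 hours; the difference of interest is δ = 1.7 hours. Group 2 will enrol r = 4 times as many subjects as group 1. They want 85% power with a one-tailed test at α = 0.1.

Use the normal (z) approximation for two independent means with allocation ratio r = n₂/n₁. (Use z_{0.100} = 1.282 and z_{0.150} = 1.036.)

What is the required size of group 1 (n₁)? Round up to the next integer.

n₁ = 108

n₁ = (z_α + z_β)² · (σ₁² + σ₂²/r) / δ²
   = (1.282 + 1.036)² · (7² + 6²/4) / 1.7²
   = 5.3731 · (49 + 9) / 2.89
   = 5.3731 · 58 / 2.89
   = 107.83
Round up → n₁ = 108; n₂ = r·n₁ = 4 × 108 = 432.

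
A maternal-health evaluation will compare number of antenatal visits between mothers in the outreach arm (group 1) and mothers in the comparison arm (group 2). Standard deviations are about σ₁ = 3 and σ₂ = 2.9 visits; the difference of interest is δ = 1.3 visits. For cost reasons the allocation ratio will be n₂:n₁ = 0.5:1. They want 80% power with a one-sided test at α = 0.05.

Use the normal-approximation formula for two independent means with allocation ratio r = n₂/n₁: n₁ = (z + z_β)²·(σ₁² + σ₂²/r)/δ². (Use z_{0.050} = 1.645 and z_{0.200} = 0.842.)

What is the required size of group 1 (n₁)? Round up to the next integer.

n₁ = 95

n₁ = (z_α + z_β)² · (σ₁² + σ₂²/r) / δ²
   = (1.645 + 0.842)² · (3² + 2.9²/0.5) / 1.3²
   = 6.1852 · (9 + 16.82) / 1.69
   = 6.1852 · 25.82 / 1.69
   = 94.50
Round up → n₁ = 95; n₂ = r·n₁ = 0.5 × 95 = 48.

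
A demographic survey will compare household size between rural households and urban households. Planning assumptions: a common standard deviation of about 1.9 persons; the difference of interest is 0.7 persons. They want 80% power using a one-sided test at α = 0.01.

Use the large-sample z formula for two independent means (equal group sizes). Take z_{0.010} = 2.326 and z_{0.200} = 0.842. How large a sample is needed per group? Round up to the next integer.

n = 148 per group

n = (z_α + z_β)² · (σ₁² + σ₂²) / δ²
  = (2.326 + 0.842)² · (2·1.9² = 7.22) / 0.7²
  = 10.0362 · 7.22 / 0.49
  = 147.88
Round up → n = 148 per group.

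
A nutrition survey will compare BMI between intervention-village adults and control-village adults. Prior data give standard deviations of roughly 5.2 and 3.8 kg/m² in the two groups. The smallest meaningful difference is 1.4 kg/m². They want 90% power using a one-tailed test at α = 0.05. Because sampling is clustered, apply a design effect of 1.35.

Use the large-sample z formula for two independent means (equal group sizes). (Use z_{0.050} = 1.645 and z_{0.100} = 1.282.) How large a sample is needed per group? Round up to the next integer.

n = (z_α + z_β)² · (σ₁² + σ₂²) / δ²
  = (1.645 + 1.282)² · (5.2² + 3.8² = 41.48) / 1.4²
  = 8.5673 · 41.48 / 1.96
  = 181.31
Design effect: 1.35 × 181.31 = 244.77.
Round up → n = 245 per group.

n = 245 per group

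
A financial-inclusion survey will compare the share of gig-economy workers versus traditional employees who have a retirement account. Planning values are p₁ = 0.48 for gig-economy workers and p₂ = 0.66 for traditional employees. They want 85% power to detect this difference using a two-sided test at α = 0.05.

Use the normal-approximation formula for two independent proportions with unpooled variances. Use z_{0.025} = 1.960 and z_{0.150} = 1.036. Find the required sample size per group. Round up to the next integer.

n = 132 per group

n = (z_{α/2} + z_β)² · [p₁(1−p₁) + p₂(1−p₂)] / (p₁ − p₂)²
  = (1.960 + 1.036)² · (0.48·0.52 + 0.66·0.34) / (-0.18)²
  = (2.996)² · (0.2496 + 0.2244) / 0.0324
  = 8.9760 · 0.4740 / 0.0324
  = 131.32
Round up → n = 132 per group.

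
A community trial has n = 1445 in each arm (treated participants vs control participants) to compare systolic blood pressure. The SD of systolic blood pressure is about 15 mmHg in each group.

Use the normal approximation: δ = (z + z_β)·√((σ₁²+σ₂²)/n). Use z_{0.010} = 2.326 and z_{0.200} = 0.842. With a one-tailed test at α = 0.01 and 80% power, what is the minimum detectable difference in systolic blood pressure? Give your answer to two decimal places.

Minimum detectable difference ≈ 1.77 mmHg

δ = (z_α + z_β) · √((σ₁²+σ₂²)/n)
  = (2.326 + 0.842) · √(450/1445)
  = 3.168 · √0.31142
  = 3.168 · 0.5580
  = 1.7679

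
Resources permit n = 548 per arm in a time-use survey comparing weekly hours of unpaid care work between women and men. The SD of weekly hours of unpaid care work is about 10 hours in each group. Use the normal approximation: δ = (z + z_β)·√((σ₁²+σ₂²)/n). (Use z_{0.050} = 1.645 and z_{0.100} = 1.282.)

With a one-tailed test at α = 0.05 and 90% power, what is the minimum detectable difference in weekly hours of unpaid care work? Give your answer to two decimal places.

δ = (z_α + z_β) · √((σ₁²+σ₂²)/n)
  = (1.645 + 1.282) · √(200/548)
  = 2.927 · √0.36496
  = 2.927 · 0.6041
  = 1.7683

Minimum detectable difference ≈ 1.77 hours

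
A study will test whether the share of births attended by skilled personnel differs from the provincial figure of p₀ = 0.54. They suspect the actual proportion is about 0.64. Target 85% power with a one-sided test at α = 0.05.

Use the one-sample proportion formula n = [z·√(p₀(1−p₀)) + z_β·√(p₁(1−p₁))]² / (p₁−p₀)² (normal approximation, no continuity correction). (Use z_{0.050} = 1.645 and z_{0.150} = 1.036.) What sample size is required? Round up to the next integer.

n = [z_α·√(p₀q₀) + z_β·√(p₁q₁)]² / (p₁ − p₀)²
  = [1.645·√(0.54·0.46) + 1.036·√(0.64·0.36)]² / (0.10)²
  = [1.645·0.4984 + 1.036·0.4800]² / 0.0100
  = [1.3171]² / 0.0100
  = 173.49
Round up → n = 174.

n = 174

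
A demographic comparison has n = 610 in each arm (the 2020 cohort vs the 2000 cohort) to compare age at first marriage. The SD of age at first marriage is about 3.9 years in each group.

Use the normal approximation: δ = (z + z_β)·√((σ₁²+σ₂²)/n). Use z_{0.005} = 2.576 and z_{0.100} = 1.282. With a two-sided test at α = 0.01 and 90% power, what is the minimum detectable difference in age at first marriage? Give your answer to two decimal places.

δ = (z_{α/2} + z_β) · √((σ₁²+σ₂²)/n)
  = (2.576 + 1.282) · √(30.42/610)
  = 3.858 · √0.04987
  = 3.858 · 0.2233
  = 0.8615

Minimum detectable difference ≈ 0.86 years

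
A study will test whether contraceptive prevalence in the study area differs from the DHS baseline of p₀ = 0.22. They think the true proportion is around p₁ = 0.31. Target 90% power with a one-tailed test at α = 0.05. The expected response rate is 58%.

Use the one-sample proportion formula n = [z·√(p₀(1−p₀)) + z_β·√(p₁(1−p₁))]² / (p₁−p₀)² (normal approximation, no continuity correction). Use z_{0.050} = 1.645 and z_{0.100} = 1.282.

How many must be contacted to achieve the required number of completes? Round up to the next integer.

n = 346

n = [z_α·√(p₀q₀) + z_β·√(p₁q₁)]² / (p₁ − p₀)²
  = [1.645·√(0.22·0.78) + 1.282·√(0.31·0.69)]² / (0.09)²
  = [1.645·0.4142 + 1.282·0.4625]² / 0.0081
  = [1.2744]² / 0.0081
  = 200.49
Adjust for 58% response: 200.49 / 0.58 = 345.67.
Round up → n = 346.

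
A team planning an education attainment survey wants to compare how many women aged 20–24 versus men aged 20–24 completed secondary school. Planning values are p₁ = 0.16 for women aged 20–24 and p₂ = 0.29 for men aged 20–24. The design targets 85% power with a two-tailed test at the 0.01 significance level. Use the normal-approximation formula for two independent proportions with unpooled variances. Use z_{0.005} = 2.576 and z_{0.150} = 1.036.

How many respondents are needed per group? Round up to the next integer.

n = (z_{α/2} + z_β)² · [p₁(1−p₁) + p₂(1−p₂)] / (p₁ − p₂)²
  = (2.576 + 1.036)² · (0.16·0.84 + 0.29·0.71) / (-0.13)²
  = (3.612)² · (0.1344 + 0.2059) / 0.0169
  = 13.0465 · 0.3403 / 0.0169
  = 262.71
Round up → n = 263 per group.

n = 263 per group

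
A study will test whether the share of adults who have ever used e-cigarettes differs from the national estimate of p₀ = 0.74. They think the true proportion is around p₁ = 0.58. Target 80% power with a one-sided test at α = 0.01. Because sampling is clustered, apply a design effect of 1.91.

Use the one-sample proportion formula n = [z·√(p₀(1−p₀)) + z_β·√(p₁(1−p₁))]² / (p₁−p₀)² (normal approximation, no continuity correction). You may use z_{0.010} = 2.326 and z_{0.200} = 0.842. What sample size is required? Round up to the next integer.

n = [z_α·√(p₀q₀) + z_β·√(p₁q₁)]² / (p₁ − p₀)²
  = [2.326·√(0.74·0.26) + 0.842·√(0.58·0.42)]² / (-0.16)²
  = [2.326·0.4386 + 0.842·0.4936]² / 0.0256
  = [1.4358]² / 0.0256
  = 80.53
Design effect: 1.91 × 80.53 = 153.82.
Round up → n = 154.

n = 154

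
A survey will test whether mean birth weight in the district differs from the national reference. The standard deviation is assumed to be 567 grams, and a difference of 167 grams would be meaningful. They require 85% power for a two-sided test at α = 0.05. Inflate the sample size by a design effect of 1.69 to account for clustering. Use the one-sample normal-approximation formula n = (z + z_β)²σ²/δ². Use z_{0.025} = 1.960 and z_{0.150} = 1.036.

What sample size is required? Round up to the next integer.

n = 175

n = (z_{α/2} + z_β)² · σ² / δ²
  = (1.960 + 1.036)² · 567² / 167²
  = 8.9760 · 321489 / 27889
  = 103.47
Design effect: 1.69 × 103.47 = 174.87.
Round up → n = 175.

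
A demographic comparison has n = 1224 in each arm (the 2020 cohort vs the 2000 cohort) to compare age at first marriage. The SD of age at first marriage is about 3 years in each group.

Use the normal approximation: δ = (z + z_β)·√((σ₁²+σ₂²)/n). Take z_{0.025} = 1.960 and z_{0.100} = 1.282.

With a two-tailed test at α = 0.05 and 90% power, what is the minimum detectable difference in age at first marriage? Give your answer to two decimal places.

δ = (z_{α/2} + z_β) · √((σ₁²+σ₂²)/n)
  = (1.960 + 1.282) · √(18/1224)
  = 3.242 · √0.01471
  = 3.242 · 0.1213
  = 0.3932

Minimum detectable difference ≈ 0.39 years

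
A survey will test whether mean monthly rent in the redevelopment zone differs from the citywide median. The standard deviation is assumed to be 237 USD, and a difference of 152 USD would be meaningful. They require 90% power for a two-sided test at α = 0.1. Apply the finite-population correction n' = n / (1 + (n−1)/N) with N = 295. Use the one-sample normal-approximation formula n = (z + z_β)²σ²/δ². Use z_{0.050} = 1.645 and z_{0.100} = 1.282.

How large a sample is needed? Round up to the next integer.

n = 20

n = (z_{α/2} + z_β)² · σ² / δ²
  = (1.645 + 1.282)² · 237² / 152²
  = 8.5673 · 56169 / 23104
  = 20.83
Finite-population correction (N = 295): 20.83 / (1 + (20.83 − 1)/295) = 19.52.
Round up → n = 20.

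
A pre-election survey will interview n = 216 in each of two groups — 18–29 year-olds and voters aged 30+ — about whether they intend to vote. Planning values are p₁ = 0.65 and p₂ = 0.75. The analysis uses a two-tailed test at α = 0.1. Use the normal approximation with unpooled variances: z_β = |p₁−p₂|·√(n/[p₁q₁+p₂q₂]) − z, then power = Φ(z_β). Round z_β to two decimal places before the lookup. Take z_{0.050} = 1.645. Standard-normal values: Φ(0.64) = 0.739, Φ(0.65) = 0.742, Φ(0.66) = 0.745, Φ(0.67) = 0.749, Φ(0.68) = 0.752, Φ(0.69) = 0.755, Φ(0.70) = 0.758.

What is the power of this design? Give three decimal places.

z_β = |p₁−p₂|·√(n/[p₁q₁+p₂q₂]) − z_{α/2}
    = 0.10 · √(216/0.4150) − 1.645
    = 0.10 · 22.8141 − 1.645
    = 2.2814 − 1.645 = 0.6364 → 0.64
Power = Φ(0.64) = 0.739.

Power ≈ 0.739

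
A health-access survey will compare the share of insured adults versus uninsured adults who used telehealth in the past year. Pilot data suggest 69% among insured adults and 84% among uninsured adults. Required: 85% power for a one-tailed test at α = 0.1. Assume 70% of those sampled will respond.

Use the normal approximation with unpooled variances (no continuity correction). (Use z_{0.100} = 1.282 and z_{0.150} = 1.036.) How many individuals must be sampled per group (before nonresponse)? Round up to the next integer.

n = 119 per group

n = (z_α + z_β)² · [p₁(1−p₁) + p₂(1−p₂)] / (p₁ − p₂)²
  = (1.282 + 1.036)² · (0.69·0.31 + 0.84·0.16) / (-0.15)²
  = (2.318)² · (0.2139 + 0.1344) / 0.0225
  = 5.3731 · 0.3483 / 0.0225
  = 83.18
Adjust for 70% response: 83.18 / 0.70 = 118.82.
Round up → n = 119 per group.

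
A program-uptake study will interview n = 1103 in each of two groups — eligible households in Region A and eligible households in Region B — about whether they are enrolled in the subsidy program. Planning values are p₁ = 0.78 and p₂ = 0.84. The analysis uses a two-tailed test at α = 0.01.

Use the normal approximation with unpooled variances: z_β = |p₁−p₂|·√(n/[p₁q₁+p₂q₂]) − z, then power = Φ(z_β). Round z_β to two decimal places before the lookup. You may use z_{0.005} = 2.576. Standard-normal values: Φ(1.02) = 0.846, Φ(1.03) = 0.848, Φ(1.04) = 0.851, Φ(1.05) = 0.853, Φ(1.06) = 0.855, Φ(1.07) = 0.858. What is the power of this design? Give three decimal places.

z_β = |p₁−p₂|·√(n/[p₁q₁+p₂q₂]) − z_{α/2}
    = 0.06 · √(1103/0.3060) − 2.576
    = 0.06 · 60.0381 − 2.576
    = 3.6023 − 2.576 = 1.0263 → 1.03
Power = Φ(1.03) = 0.848.

Power ≈ 0.848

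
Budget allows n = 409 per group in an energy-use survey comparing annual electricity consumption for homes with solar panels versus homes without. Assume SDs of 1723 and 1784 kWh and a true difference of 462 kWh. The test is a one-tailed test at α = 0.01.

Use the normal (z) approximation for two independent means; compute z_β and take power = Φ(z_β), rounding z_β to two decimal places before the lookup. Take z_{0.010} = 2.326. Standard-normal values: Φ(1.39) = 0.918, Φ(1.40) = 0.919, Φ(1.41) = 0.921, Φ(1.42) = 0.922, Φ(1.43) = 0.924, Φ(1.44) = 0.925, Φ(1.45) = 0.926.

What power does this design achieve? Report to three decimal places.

Power ≈ 0.925

z_β = δ·√(n/(σ₁²+σ₂²)) − z_α
    = 462 · √(409/6151385) − 2.326
    = 462 · 0.00815 − 2.326
    = 3.7672 − 2.326 = 1.4412 → 1.44
Power = Φ(1.44) = 0.925.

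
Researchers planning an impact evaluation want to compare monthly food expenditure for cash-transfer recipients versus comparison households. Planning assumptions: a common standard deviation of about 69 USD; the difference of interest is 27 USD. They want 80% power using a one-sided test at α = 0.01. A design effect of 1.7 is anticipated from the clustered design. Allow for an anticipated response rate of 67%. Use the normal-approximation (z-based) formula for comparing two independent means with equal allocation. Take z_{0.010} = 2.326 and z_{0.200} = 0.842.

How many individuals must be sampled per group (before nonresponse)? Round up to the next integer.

n = (z_α + z_β)² · (σ₁² + σ₂²) / δ²
  = (2.326 + 0.842)² · (2·69² = 9522) / 27²
  = 10.0362 · 9522 / 729
  = 131.09
Design effect: 1.7 × 131.09 = 222.85.
Adjust for 67% response: 222.85 / 0.67 = 332.62.
Round up → n = 333 per group.

n = 333 per group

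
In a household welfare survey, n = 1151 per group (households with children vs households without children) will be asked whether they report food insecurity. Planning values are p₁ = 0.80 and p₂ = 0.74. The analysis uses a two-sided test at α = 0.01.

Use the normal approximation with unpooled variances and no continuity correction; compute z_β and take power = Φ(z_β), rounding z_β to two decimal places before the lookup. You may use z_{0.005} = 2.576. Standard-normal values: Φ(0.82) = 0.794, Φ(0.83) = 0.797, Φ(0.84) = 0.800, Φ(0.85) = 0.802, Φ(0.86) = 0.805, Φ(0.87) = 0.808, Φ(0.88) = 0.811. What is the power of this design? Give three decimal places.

Power ≈ 0.802

z_β = |p₁−p₂|·√(n/[p₁q₁+p₂q₂]) − z_{α/2}
    = 0.06 · √(1151/0.3524) − 2.576
    = 0.06 · 57.1505 − 2.576
    = 3.4290 − 2.576 = 0.8530 → 0.85
Power = Φ(0.85) = 0.802.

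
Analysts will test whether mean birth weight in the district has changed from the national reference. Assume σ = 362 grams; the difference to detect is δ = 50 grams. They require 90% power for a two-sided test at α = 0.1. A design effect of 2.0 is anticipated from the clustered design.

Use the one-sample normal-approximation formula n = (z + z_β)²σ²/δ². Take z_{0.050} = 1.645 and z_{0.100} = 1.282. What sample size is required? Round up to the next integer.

n = (z_{α/2} + z_β)² · σ² / δ²
  = (1.645 + 1.282)² · 362² / 50²
  = 8.5673 · 131044 / 2500
  = 449.08
Design effect: 2.0 × 449.08 = 898.16.
Round up → n = 899.

n = 899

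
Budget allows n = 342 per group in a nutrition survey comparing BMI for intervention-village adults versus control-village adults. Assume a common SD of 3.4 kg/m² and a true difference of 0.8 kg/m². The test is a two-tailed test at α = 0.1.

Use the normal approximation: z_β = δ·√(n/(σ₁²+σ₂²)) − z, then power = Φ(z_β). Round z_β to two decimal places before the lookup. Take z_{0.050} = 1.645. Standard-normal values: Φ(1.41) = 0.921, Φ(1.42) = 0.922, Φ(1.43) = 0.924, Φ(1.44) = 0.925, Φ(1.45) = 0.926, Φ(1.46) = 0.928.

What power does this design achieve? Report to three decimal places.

z_β = δ·√(n/(σ₁²+σ₂²)) − z_{α/2}
    = 0.8 · √(342/23.12) − 1.645
    = 0.8 · 3.84609 − 1.645
    = 3.0769 − 1.645 = 1.4319 → 1.43
Power = Φ(1.43) = 0.924.

Power ≈ 0.924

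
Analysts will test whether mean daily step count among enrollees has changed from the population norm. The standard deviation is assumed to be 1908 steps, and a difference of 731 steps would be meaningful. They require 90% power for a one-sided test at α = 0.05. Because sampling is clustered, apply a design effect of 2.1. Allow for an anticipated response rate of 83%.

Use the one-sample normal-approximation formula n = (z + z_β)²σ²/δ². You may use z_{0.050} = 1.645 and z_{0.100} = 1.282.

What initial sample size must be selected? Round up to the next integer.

n = 148

n = (z_α + z_β)² · σ² / δ²
  = (1.645 + 1.282)² · 1908² / 731²
  = 8.5673 · 3640464 / 534361
  = 58.37
Design effect: 2.1 × 58.37 = 122.57.
Adjust for 83% response: 122.57 / 0.83 = 147.68.
Round up → n = 148.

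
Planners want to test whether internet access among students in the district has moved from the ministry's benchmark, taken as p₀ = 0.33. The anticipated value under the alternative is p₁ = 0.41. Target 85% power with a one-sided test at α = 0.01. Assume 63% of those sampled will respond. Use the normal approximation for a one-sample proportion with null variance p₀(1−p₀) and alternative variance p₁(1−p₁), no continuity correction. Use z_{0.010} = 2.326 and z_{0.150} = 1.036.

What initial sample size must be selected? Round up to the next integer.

n = 638

n = [z_α·√(p₀q₀) + z_β·√(p₁q₁)]² / (p₁ − p₀)²
  = [2.326·√(0.33·0.67) + 1.036·√(0.41·0.59)]² / (0.08)²
  = [2.326·0.4702 + 1.036·0.4918]² / 0.0064
  = [1.6033]² / 0.0064
  = 401.63
Adjust for 63% response: 401.63 / 0.63 = 637.51.
Round up → n = 638.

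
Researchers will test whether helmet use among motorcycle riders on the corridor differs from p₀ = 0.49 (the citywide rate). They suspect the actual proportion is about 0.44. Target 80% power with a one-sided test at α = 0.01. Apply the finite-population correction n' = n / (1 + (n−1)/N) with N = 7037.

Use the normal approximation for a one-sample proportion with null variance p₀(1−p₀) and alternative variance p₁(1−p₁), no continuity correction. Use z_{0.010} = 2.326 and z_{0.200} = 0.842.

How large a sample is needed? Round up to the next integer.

n = [z_α·√(p₀q₀) + z_β·√(p₁q₁)]² / (p₁ − p₀)²
  = [2.326·√(0.49·0.51) + 0.842·√(0.44·0.56)]² / (-0.05)²
  = [2.326·0.4999 + 0.842·0.4964]² / 0.0025
  = [1.5807]² / 0.0025
  = 999.48
Finite-population correction (N = 7037): 999.48 / (1 + (999.48 − 1)/7037) = 875.28.
Round up → n = 876.

n = 876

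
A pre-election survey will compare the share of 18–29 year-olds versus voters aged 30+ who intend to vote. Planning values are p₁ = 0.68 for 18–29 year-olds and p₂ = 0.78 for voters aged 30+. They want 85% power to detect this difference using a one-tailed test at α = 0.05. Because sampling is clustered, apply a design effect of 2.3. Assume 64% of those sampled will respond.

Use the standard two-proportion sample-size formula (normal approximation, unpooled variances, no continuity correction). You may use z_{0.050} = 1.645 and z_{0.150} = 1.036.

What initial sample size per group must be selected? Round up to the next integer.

n = (z_α + z_β)² · [p₁(1−p₁) + p₂(1−p₂)] / (p₁ − p₂)²
  = (1.645 + 1.036)² · (0.68·0.32 + 0.78·0.22) / (-0.10)²
  = (2.681)² · (0.2176 + 0.1716) / 0.0100
  = 7.1878 · 0.3892 / 0.0100
  = 279.75
Design effect: 2.3 × 279.75 = 643.42.
Adjust for 64% response: 643.42 / 0.64 = 1005.34.
Round up → n = 1006 per group.

n = 1006 per group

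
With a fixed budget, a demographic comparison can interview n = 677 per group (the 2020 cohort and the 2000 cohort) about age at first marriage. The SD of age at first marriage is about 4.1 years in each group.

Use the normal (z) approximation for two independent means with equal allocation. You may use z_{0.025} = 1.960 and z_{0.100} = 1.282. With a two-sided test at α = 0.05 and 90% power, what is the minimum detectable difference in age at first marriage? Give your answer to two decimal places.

δ = (z_{α/2} + z_β) · √((σ₁²+σ₂²)/n)
  = (1.960 + 1.282) · √(33.62/677)
  = 3.242 · √0.04966
  = 3.242 · 0.2228
  = 0.7225

Minimum detectable difference ≈ 0.72 years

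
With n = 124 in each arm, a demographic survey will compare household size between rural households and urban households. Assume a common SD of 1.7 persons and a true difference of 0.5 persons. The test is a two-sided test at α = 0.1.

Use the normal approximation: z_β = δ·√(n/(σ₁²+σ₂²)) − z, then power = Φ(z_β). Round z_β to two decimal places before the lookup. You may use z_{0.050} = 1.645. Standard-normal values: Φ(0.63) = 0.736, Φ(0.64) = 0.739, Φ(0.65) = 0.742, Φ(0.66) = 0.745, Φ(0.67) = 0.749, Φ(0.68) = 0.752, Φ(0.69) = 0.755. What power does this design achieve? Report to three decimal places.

Power ≈ 0.749

z_β = δ·√(n/(σ₁²+σ₂²)) − z_{α/2}
    = 0.5 · √(124/5.78) − 1.645
    = 0.5 · 4.63177 − 1.645
    = 2.3159 − 1.645 = 0.6709 → 0.67
Power = Φ(0.67) = 0.749.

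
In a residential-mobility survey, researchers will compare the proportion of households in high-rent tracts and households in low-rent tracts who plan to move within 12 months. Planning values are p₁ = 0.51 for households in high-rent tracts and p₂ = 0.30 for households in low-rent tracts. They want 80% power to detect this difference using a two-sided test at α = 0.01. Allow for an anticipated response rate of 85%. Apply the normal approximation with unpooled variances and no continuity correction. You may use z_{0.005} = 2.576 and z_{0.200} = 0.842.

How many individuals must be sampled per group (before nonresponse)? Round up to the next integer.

n = (z_{α/2} + z_β)² · [p₁(1−p₁) + p₂(1−p₂)] / (p₁ − p₂)²
  = (2.576 + 0.842)² · (0.51·0.49 + 0.30·0.70) / (0.21)²
  = (3.418)² · (0.2499 + 0.2100) / 0.0441
  = 11.6827 · 0.4599 / 0.0441
  = 121.83
Adjust for 85% response: 121.83 / 0.85 = 143.33.
Round up → n = 144 per group.

n = 144 per group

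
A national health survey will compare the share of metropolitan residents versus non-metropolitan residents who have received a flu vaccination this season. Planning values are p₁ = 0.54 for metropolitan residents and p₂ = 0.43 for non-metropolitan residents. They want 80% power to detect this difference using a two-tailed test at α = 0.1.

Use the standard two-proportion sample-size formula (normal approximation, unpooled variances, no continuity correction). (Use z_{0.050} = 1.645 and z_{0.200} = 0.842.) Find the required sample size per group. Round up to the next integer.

n = (z_{α/2} + z_β)² · [p₁(1−p₁) + p₂(1−p₂)] / (p₁ − p₂)²
  = (1.645 + 0.842)² · (0.54·0.46 + 0.43·0.57) / (0.11)²
  = (2.487)² · (0.2484 + 0.2451) / 0.0121
  = 6.1852 · 0.4935 / 0.0121
  = 252.26
Round up → n = 253 per group.

n = 253 per group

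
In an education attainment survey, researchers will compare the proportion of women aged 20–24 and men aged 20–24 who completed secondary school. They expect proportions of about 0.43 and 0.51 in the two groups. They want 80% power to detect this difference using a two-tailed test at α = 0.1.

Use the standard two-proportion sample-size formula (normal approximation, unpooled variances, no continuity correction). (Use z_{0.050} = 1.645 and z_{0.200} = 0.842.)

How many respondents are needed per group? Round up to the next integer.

n = 479 per group

n = (z_{α/2} + z_β)² · [p₁(1−p₁) + p₂(1−p₂)] / (p₁ − p₂)²
  = (1.645 + 0.842)² · (0.43·0.57 + 0.51·0.49) / (-0.08)²
  = (2.487)² · (0.2451 + 0.2499) / 0.0064
  = 6.1852 · 0.4950 / 0.0064
  = 478.38
Round up → n = 479 per group.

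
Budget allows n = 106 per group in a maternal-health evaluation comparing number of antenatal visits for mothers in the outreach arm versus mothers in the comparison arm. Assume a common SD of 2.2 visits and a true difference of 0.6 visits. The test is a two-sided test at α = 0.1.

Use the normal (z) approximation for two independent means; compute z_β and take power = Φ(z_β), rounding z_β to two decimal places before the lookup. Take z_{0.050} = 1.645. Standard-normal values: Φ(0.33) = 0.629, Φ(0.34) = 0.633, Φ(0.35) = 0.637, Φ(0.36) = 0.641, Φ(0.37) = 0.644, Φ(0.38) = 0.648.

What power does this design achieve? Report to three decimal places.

Power ≈ 0.633

z_β = δ·√(n/(σ₁²+σ₂²)) − z_{α/2}
    = 0.6 · √(106/9.68) − 1.645
    = 0.6 · 3.30914 − 1.645
    = 1.9855 − 1.645 = 0.3405 → 0.34
Power = Φ(0.34) = 0.633.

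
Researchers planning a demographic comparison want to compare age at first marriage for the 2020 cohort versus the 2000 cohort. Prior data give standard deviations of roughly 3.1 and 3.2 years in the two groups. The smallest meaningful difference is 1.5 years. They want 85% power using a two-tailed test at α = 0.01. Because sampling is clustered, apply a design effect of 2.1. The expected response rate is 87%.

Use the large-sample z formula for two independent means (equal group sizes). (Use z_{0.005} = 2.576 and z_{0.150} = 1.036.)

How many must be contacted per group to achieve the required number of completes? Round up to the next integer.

n = (z_{α/2} + z_β)² · (σ₁² + σ₂²) / δ²
  = (2.576 + 1.036)² · (3.1² + 3.2² = 19.85) / 1.5²
  = 13.0465 · 19.85 / 2.25
  = 115.10
Design effect: 2.1 × 115.10 = 241.71.
Adjust for 87% response: 241.71 / 0.87 = 277.83.
Round up → n = 278 per group.

n = 278 per group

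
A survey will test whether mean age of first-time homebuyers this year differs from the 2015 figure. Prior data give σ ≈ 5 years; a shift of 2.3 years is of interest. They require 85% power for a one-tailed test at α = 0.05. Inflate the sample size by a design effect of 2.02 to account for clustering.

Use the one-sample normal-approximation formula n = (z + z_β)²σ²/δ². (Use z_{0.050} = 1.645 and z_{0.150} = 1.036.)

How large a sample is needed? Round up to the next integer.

n = 69

n = (z_α + z_β)² · σ² / δ²
  = (1.645 + 1.036)² · 5² / 2.3²
  = 7.1878 · 25 / 5.29
  = 33.97
Design effect: 2.02 × 33.97 = 68.62.
Round up → n = 69.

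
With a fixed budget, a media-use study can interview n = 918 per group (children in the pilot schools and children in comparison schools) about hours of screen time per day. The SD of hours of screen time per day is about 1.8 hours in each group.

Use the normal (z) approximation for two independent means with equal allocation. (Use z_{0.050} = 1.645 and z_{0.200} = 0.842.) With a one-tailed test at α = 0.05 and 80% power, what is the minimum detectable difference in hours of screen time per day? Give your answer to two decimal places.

δ = (z_α + z_β) · √((σ₁²+σ₂²)/n)
  = (1.645 + 0.842) · √(6.48/918)
  = 2.487 · √0.00706
  = 2.487 · 0.0840
  = 0.2089

Minimum detectable difference ≈ 0.21 hours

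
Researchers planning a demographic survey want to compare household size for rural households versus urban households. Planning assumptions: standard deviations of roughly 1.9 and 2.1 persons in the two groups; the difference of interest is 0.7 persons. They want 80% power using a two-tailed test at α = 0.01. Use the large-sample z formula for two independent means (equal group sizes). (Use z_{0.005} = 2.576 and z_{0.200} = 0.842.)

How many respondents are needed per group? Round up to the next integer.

n = (z_{α/2} + z_β)² · (σ₁² + σ₂²) / δ²
  = (2.576 + 0.842)² · (1.9² + 2.1² = 8.02) / 0.7²
  = 11.6827 · 8.02 / 0.49
  = 191.22
Round up → n = 192 per group.

n = 192 per group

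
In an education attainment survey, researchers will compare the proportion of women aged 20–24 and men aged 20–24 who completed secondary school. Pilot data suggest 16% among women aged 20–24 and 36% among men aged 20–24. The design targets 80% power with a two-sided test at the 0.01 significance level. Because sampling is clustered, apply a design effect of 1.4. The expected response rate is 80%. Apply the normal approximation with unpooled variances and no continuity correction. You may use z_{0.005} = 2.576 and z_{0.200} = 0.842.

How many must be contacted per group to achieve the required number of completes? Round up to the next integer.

n = (z_{α/2} + z_β)² · [p₁(1−p₁) + p₂(1−p₂)] / (p₁ − p₂)²
  = (2.576 + 0.842)² · (0.16·0.84 + 0.36·0.64) / (-0.20)²
  = (3.418)² · (0.1344 + 0.2304) / 0.0400
  = 11.6827 · 0.3648 / 0.0400
  = 106.55
Design effect: 1.4 × 106.55 = 149.17.
Adjust for 80% response: 149.17 / 0.80 = 186.46.
Round up → n = 187 per group.

n = 187 per group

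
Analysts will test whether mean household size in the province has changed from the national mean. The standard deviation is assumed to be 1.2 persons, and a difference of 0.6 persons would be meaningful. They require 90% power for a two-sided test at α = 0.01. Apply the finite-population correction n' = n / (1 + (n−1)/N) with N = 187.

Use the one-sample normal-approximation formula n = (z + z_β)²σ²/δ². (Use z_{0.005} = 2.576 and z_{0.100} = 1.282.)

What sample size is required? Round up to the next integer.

n = (z_{α/2} + z_β)² · σ² / δ²
  = (2.576 + 1.282)² · 1.2² / 0.6²
  = 14.8842 · 1.44 / 0.36
  = 59.54
Finite-population correction (N = 187): 59.54 / (1 + (59.54 − 1)/187) = 45.34.
Round up → n = 46.

n = 46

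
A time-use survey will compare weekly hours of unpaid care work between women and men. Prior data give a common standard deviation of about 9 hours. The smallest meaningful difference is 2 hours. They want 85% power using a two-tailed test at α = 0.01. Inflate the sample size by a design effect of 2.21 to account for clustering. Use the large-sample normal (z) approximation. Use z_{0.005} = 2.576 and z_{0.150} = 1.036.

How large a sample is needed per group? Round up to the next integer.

n = (z_{α/2} + z_β)² · (σ₁² + σ₂²) / δ²
  = (2.576 + 1.036)² · (2·9² = 162) / 2²
  = 13.0465 · 162 / 4
  = 528.39
Design effect: 2.21 × 528.39 = 1167.73.
Round up → n = 1168 per group.

n = 1168 per group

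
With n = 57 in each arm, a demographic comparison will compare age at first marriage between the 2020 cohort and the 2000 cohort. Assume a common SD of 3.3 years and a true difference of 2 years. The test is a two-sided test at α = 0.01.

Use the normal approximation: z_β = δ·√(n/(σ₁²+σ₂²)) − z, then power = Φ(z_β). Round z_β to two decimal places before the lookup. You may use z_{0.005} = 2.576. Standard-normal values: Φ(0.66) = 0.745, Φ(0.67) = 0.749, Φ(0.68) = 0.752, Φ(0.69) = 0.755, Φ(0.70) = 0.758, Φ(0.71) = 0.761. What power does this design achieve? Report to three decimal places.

Power ≈ 0.745

z_β = δ·√(n/(σ₁²+σ₂²)) − z_{α/2}
    = 2 · √(57/21.78) − 2.576
    = 2 · 1.61774 − 2.576
    = 3.2355 − 2.576 = 0.6595 → 0.66
Power = Φ(0.66) = 0.745.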